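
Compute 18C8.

43758

C(18,8) = (18·17·16·15·14·13·12·11) / 8! = 1764322560 / 40320 = 43758.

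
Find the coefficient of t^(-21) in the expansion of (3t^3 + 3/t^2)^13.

General term: C(13,j)·(3t^3)^j·(3/t^2)^(13-j), with t-exponent 3j − 2(13−j) = 5j − 26.
Set 5j − 26 = -21: j = 1.
C(13,1) = 13; 3^1 = 3; 3^12 = 531441.
Coefficient = 13 · 3 · 531441 = 20726199.

20726199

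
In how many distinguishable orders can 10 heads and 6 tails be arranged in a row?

8008

Choose positions for the heads: C(16,10) = 8008.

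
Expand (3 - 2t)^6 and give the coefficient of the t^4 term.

The general term is C(6,j)·(3)^j·(-2t)^(6-j); the t^4 term has j = 2.
C(6,2) = 15.
Coefficient = C(6,2) · 3^2 · (-2)^4 = 15 · 9 · 16 = 2160.

2160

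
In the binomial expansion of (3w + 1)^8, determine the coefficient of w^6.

The general term is C(8,j)·(3w)^j·(1)^(8-j); the w^6 term has j = 6.
C(8,6) = 28.
Coefficient = C(8,6) · 3^6 = 28 · 729 = 20412.

20412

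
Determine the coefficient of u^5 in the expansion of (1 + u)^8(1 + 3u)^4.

7592

Coefficient of u^5 = Σ_{j} C(8,j)·1^j·C(4,5-j)·3^(5-j) for j from 1 to 5.
= 648 + 3024 + 3024 + 840 + 56 = 7592.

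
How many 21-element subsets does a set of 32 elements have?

129024480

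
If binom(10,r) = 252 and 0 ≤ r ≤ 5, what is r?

C(10,r) increases on 0 ≤ r ≤ 5. C(10,4) = 210 and C(10,5) = 252, so r = 5.

5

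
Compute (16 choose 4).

1820

C(16,4) = (16·15·14·13) / 4! = 43680 / 24 = 1820.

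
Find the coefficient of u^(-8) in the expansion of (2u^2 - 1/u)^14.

General term: C(14,j)·(2u^2)^j·(-1/u)^(14-j), with u-exponent 2j − 1(14−j) = 3j − 14.
Set 3j − 14 = -8: j = 2.
C(14,2) = 91; 2^2 = 4; (-1)^12 = 1.
Coefficient = 91 · 4 · 1 = 364.

364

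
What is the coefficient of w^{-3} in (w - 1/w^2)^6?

-20

General term: C(6,j)·(w)^j·(-1/w^2)^(6-j), with w-exponent 1j − 2(6−j) = 3j − 12.
Set 3j − 12 = -3: j = 3.
C(6,3) = 20; 1^3 = 1; (-1)^3 = -1.
Coefficient = 20 · 1 · (-1) = -20.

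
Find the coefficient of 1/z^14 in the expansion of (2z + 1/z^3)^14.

General term: C(14,j)·(2z)^j·(1/z^3)^(14-j), with z-exponent 1j − 3(14−j) = 4j − 42.
Set 4j − 42 = -14: j = 7.
C(14,7) = 3432; 2^7 = 128; 1^7 = 1.
Coefficient = 3432 · 128 · 1 = 439296.

439296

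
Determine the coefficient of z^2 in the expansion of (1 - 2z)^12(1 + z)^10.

Coefficient of z^2 = Σ_{j} C(12,j)·(-2)^j·C(10,2-j)·1^(2-j) for j from 0 to 2.
= 45 + (-240) + 264 = 69.

69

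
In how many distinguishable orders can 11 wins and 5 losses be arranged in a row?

4368

Choose positions for the wins: C(16,11) = 4368.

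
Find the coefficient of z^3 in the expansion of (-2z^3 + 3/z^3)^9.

General term: C(9,j)·(-2z^3)^j·(3/z^3)^(9-j), with z-exponent 3j − 3(9−j) = 6j − 27.
Set 6j − 27 = 3: j = 5.
C(9,5) = 126; (-2)^5 = -32; 3^4 = 81.
Coefficient = 126 · (-32) · 81 = -326592.

-326592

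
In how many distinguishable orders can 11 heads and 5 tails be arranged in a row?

4368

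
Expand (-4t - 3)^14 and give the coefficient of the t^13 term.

The general term is C(14,j)·(-4t)^j·(-3)^(14-j); the t^13 term has j = 13.
C(14,13) = 14.
Coefficient = C(14,13) · (-4)^13 · (-3)^1 = 14 · (-67108864) · (-3) = 2818572288.

2818572288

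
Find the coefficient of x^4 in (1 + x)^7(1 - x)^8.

21

Coefficient of x^4 = Σ_{j} C(7,j)·1^j·C(8,4-j)·(-1)^(4-j) for j from 0 to 4.
= 70 + (-392) + 588 + (-280) + 35 = 21.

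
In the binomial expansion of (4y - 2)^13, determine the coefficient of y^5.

337379328

The general term is C(13,j)·(4y)^j·(-2)^(13-j); the y^5 term has j = 5.
C(13,5) = 1287.
Coefficient = C(13,5) · 4^5 · (-2)^8 = 1287 · 1024 · 256 = 337379328.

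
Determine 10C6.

210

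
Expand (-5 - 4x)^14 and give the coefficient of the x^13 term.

4697620480

The general term is C(14,j)·(-5)^j·(-4x)^(14-j); the x^13 term has j = 1.
C(14,1) = 14.
Coefficient = C(14,1) · (-5)^1 · (-4)^13 = 14 · (-5) · (-67108864) = 4697620480.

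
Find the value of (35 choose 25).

C(35,25) = C(35,10) by symmetry.
C(35,10) = (35·34·33·32·31·30·29·28·27·26) / 10! = 666172912204800 / 3628800 = 183579396.

183579396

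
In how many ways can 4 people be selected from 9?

126

This is C(9,4) = 126.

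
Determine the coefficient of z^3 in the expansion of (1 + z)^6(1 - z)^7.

6

Coefficient of z^3 = Σ_{j} C(6,j)·1^j·C(7,3-j)·(-1)^(3-j) for j from 0 to 3.
= (-35) + 126 + (-105) + 20 = 6.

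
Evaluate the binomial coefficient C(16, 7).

C(16,7) = (16·15·14·13·12·11·10) / 7! = 57657600 / 5040 = 11440.

11440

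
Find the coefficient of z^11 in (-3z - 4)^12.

The general term is C(12,j)·(-3z)^j·(-4)^(12-j); the z^11 term has j = 11.
C(12,11) = 12.
Coefficient = C(12,11) · (-3)^11 · (-4)^1 = 12 · (-177147) · (-4) = 8503056.

8503056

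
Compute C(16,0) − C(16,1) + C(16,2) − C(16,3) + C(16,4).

The partial alternating sum Σ_{k=0}^{4} (−1)^k C(16,k) = (−1)^4 C(15,4) = 1365.

1365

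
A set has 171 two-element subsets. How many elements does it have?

19

n(n−1)/2 = 171 ⇒ n(n−1) = 342. Since 19·18 = 342, n = 19.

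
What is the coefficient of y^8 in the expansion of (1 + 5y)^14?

The general term is C(14,j)·(1)^j·(5y)^(14-j); the y^8 term has j = 6.
C(14,6) = 3003.
Coefficient = C(14,6) · 5^8 = 3003 · 390625 = 1173046875.

1173046875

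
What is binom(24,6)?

134596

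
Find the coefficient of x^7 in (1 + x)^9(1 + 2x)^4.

Coefficient of x^7 = Σ_{j} C(9,j)·1^j·C(4,7-j)·2^(7-j) for j from 3 to 7.
= 1344 + 4032 + 3024 + 672 + 36 = 9108.

9108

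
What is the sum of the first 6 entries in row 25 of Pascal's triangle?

68406

1 + 25 + 300 + 2300 + 12650 + 53130 = 68406.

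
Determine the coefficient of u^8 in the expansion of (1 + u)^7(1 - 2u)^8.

-1440

Coefficient of u^8 = Σ_{j} C(7,j)·1^j·C(8,8-j)·(-2)^(8-j) for j from 0 to 7.
= 256 + (-7168) + 37632 + (-62720) + 39200 + (-9408) + 784 + (-16) = -1440.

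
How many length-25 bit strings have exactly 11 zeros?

4457400

Choose the 11 positions: C(25,11) = 4457400.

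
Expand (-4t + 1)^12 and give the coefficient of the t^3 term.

The general term is C(12,j)·(-4t)^j·(1)^(12-j); the t^3 term has j = 3.
C(12,3) = 220.
Coefficient = C(12,3) · (-4)^3 = 220 · (-64) = -14080.

-14080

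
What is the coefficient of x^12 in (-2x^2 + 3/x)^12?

10264320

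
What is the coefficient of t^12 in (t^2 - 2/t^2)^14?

16016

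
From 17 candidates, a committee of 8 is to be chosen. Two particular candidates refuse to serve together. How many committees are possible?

All 8-subsets: C(17,8) = 24310. Those containing both fixed elements: C(15,6) = 5005.
24310 − 5005 = 19305.

19305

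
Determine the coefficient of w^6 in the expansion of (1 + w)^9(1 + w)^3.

924

(1 + w)^9(1 + w)^3 = (1 + w)^12, so the coefficient of w^6 is C(12,6)·1^6 = 924·1 = 924.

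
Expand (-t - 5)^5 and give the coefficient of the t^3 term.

The general term is C(5,j)·(-t)^j·(-5)^(5-j); the t^3 term has j = 3.
C(5,3) = 10.
Coefficient = C(5,3) · (-1)^3 · (-5)^2 = 10 · (-1) · 25 = -250.

-250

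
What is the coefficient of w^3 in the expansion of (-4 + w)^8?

The general term is C(8,j)·(-4)^j·(w)^(8-j); the w^3 term has j = 5.
C(8,5) = 56.
Coefficient = C(8,5) · (-4)^5 = 56 · (-1024) = -57344.

-57344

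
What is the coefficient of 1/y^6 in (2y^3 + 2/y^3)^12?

3244032

General term: C(12,j)·(2y^3)^j·(2/y^3)^(12-j), with y-exponent 3j − 3(12−j) = 6j − 36.
Set 6j − 36 = -6: j = 5.
C(12,5) = 792; 2^5 = 32; 2^7 = 128.
Coefficient = 792 · 32 · 128 = 3244032.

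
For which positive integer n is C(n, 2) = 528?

n(n−1)/2 = 528 ⇒ n(n−1) = 1056. Since 33·32 = 1056, n = 33.

33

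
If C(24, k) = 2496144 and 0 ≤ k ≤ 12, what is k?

C(24,k) increases on 0 ≤ k ≤ 12. C(24,10) = 1961256 and C(24,11) = 2496144, so k = 11.

11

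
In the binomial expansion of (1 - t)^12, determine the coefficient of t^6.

The general term is C(12,j)·(1)^j·(-t)^(12-j); the t^6 term has j = 6.
C(12,6) = 924.
Coefficient = C(12,6) = 924.

924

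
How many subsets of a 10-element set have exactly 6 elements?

210

Choose the 6 positions: C(10,6) = 210.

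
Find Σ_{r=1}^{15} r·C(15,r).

Since r·C(15,r) = 15·C(14,r−1), the sum is 15·2^14 = 15·16384 = 245760.

245760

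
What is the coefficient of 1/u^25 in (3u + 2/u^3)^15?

General term: C(15,j)·(3u)^j·(2/u^3)^(15-j), with u-exponent 1j − 3(15−j) = 4j − 45.
Set 4j − 45 = -25: j = 5.
C(15,5) = 3003; 3^5 = 243; 2^10 = 1024.
Coefficient = 3003 · 243 · 1024 = 747242496.

747242496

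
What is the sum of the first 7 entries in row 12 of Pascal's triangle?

2510

1 + 12 + 66 + 220 + 495 + 792 + 924 = 2510.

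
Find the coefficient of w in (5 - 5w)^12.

-2929687500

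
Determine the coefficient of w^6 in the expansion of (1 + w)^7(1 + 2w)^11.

298305

Coefficient of w^6 = Σ_{j} C(7,j)·1^j·C(11,6-j)·2^(6-j) for j from 0 to 6.
= 29568 + 103488 + 110880 + 46200 + 7700 + 462 + 7 = 298305.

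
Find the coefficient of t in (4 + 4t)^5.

The general term is C(5,j)·(4)^j·(4t)^(5-j); the t^1 term has j = 4.
C(5,4) = 5.
Coefficient = C(5,4) · 4^4 · 4^1 = 5 · 256 · 4 = 5120.

5120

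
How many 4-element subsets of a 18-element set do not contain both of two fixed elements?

2940

All 4-subsets: C(18,4) = 3060. Those containing both fixed elements: C(16,2) = 120.
3060 − 120 = 2940.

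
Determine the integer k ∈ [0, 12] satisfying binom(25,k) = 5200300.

12

C(25,k) increases on 0 ≤ k ≤ 12. C(25,11) = 4457400 and C(25,12) = 5200300, so k = 12.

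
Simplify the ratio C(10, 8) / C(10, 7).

C(n,k+1)/C(n,k) = (n−k)/(k+1) = (10−7)/(7+1) = 3/8.

3/8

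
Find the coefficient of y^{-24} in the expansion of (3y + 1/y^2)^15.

General term: C(15,j)·(3y)^j·(1/y^2)^(15-j), with y-exponent 1j − 2(15−j) = 3j − 30.
Set 3j − 30 = -24: j = 2.
C(15,2) = 105; 3^2 = 9; 1^13 = 1.
Coefficient = 105 · 9 · 1 = 945.

945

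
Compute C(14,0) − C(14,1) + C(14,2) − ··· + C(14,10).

286

The partial alternating sum Σ_{k=0}^{10} (−1)^k C(14,k) = (−1)^10 C(13,10) = 286.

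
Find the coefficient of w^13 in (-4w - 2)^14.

The general term is C(14,j)·(-4w)^j·(-2)^(14-j); the w^13 term has j = 13.
C(14,13) = 14.
Coefficient = C(14,13) · (-4)^13 · (-2)^1 = 14 · (-67108864) · (-2) = 1879048192.

1879048192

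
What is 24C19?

42504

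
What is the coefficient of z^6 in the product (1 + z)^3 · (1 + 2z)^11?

Coefficient of z^6 = Σ_{j} C(3,j)·1^j·C(11,6-j)·2^(6-j) for j from 0 to 3.
= 29568 + 44352 + 15840 + 1320 = 91080.

91080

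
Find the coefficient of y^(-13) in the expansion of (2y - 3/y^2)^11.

General term: C(11,j)·(2y)^j·(-3/y^2)^(11-j), with y-exponent 1j − 2(11−j) = 3j − 22.
Set 3j − 22 = -13: j = 3.
C(11,3) = 165; 2^3 = 8; (-3)^8 = 6561.
Coefficient = 165 · 8 · 6561 = 8660520.

8660520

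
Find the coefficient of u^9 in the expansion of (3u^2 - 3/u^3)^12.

-116917020

General term: C(12,j)·(3u^2)^j·(-3/u^3)^(12-j), with u-exponent 2j − 3(12−j) = 5j − 36.
Set 5j − 36 = 9: j = 9.
C(12,9) = 220; 3^9 = 19683; (-3)^3 = -27.
Coefficient = 220 · 19683 · (-27) = -116917020.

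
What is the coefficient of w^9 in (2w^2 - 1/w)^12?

General term: C(12,j)·(2w^2)^j·(-1/w)^(12-j), with w-exponent 2j − 1(12−j) = 3j − 12.
Set 3j − 12 = 9: j = 7.
C(12,7) = 792; 2^7 = 128; (-1)^5 = -1.
Coefficient = 792 · 128 · (-1) = -101376.

-101376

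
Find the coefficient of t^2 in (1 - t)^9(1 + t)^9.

-9

Coefficient of t^2 = Σ_{j} C(9,j)·(-1)^j·C(9,2-j)·1^(2-j) for j from 0 to 2.
= 36 + (-81) + 36 = -9.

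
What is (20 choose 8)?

C(20,8) = (20·19·18·17·16·15·14·13) / 8! = 5079110400 / 40320 = 125970.

125970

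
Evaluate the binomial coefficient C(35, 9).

70607460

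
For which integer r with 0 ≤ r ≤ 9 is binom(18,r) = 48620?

9

C(18,r) increases on 0 ≤ r ≤ 9. C(18,8) = 43758 and C(18,9) = 48620, so r = 9.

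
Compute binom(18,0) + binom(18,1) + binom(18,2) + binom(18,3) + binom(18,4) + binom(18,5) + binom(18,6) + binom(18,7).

63004

1 + 18 + 153 + 816 + 3060 + 8568 + 18564 + 31824 = 63004.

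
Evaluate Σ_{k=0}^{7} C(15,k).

1 + 15 + 105 + 455 + 1365 + 3003 + 5005 + 6435 = 16384.

16384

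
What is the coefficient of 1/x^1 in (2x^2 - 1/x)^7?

-84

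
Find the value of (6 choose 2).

C(6,2) = (6·5) / 2! = 30 / 2 = 15.

15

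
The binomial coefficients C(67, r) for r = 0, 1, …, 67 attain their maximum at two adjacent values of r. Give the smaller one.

33

For odd n = 67, C(67,r) peaks at r = (n−1)/2 and (n+1)/2; the smaller is 33.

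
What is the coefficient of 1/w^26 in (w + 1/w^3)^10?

10

General term: C(10,j)·(w)^j·(1/w^3)^(10-j), with w-exponent 1j − 3(10−j) = 4j − 30.
Set 4j − 30 = -26: j = 1.
C(10,1) = 10; 1^1 = 1; 1^9 = 1.
Coefficient = 10 · 1 · 1 = 10.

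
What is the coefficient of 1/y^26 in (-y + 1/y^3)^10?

-10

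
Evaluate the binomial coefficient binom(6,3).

20

C(6,3) = (6·5·4) / 3! = 120 / 6 = 20.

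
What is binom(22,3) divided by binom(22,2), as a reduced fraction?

20/3

C(n,k+1)/C(n,k) = (n−k)/(k+1) = (22−2)/(2+1) = 20/3.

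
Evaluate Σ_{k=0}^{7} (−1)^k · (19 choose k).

-31824

The partial alternating sum Σ_{k=0}^{7} (−1)^k C(19,k) = (−1)^7 C(18,7) = -31824.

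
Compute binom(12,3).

220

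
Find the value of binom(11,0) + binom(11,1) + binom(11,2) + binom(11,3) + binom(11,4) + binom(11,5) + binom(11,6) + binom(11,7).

1 + 11 + 55 + 165 + 330 + 462 + 462 + 330 = 1816.

1816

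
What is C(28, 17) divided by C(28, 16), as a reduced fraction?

12/17

C(n,k+1)/C(n,k) = (n−k)/(k+1) = (28−16)/(16+1) = 12/17.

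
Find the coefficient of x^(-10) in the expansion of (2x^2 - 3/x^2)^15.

General term: C(15,j)·(2x^2)^j·(-3/x^2)^(15-j), with x-exponent 2j − 2(15−j) = 4j − 30.
Set 4j − 30 = -10: j = 5.
C(15,5) = 3003; 2^5 = 32; (-3)^10 = 59049.
Coefficient = 3003 · 32 · 59049 = 5674372704.

5674372704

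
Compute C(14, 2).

91

C(14,2) = (14·13) / 2! = 182 / 2 = 91.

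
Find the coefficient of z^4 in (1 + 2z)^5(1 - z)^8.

70

Coefficient of z^4 = Σ_{j} C(5,j)·2^j·C(8,4-j)·(-1)^(4-j) for j from 0 to 4.
= 70 + (-560) + 1120 + (-640) + 80 = 70.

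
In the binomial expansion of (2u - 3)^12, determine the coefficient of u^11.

-73728

The general term is C(12,j)·(2u)^j·(-3)^(12-j); the u^11 term has j = 11.
C(12,11) = 12.
Coefficient = C(12,11) · 2^11 · (-3)^1 = 12 · 2048 · (-3) = -73728.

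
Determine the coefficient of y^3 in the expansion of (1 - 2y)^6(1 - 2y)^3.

-672

Coefficient of y^3 = Σ_{j} C(6,j)·(-2)^j·C(3,3-j)·(-2)^(3-j) for j from 0 to 3.
= (-8) + (-144) + (-360) + (-160) = -672.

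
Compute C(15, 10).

3003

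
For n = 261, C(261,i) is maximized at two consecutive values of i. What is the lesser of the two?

For odd n = 261, C(261,i) peaks at i = (n−1)/2 and (n+1)/2; the lesser is 130.

130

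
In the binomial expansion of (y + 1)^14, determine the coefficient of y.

The general term is C(14,j)·(y)^j·(1)^(14-j); the y^1 term has j = 1.
C(14,1) = 14.
Coefficient = C(14,1) = 14.

14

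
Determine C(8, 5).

C(8,5) = C(8,3) by symmetry.
C(8,3) = (8·7·6) / 3! = 336 / 6 = 56.

56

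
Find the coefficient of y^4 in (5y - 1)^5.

The general term is C(5,j)·(5y)^j·(-1)^(5-j); the y^4 term has j = 4.
C(5,4) = 5.
Coefficient = C(5,4) · 5^4 · (-1)^1 = 5 · 625 · (-1) = -3125.

-3125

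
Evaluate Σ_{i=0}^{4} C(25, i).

15276

1 + 25 + 300 + 2300 + 12650 = 15276.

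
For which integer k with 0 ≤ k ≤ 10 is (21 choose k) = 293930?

9

C(21,k) increases on 0 ≤ k ≤ 10. C(21,8) = 203490 and C(21,9) = 293930, so k = 9.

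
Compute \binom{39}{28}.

C(39,28) = C(39,11) by symmetry.
C(39,11) = (39·38·37·36·35·34·33·32·31·30·29) / 11! = 66902793897139200 / 39916800 = 1676056044.

1676056044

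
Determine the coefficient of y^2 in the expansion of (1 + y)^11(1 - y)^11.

-11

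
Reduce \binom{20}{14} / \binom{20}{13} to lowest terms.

C(n,k+1)/C(n,k) = (n−k)/(k+1) = (20−13)/(13+1) = 7/14 = 1/2.

1/2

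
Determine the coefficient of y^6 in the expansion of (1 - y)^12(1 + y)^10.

-75

Coefficient of y^6 = Σ_{j} C(12,j)·(-1)^j·C(10,6-j)·1^(6-j) for j from 0 to 6.
= 210 + (-3024) + 13860 + (-26400) + 22275 + (-7920) + 924 = -75.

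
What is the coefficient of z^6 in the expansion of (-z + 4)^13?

28114944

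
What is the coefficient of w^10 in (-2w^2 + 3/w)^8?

General term: C(8,j)·(-2w^2)^j·(3/w)^(8-j), with w-exponent 2j − 1(8−j) = 3j − 8.
Set 3j − 8 = 10: j = 6.
C(8,6) = 28; (-2)^6 = 64; 3^2 = 9.
Coefficient = 28 · 64 · 9 = 16128.

16128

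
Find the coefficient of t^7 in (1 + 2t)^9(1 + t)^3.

34848

Coefficient of t^7 = Σ_{j} C(9,j)·2^j·C(3,7-j)·1^(7-j) for j from 4 to 7.
= 2016 + 12096 + 16128 + 4608 = 34848.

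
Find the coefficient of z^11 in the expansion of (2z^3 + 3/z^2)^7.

6048

General term: C(7,j)·(2z^3)^j·(3/z^2)^(7-j), with z-exponent 3j − 2(7−j) = 5j − 14.
Set 5j − 14 = 11: j = 5.
C(7,5) = 21; 2^5 = 32; 3^2 = 9.
Coefficient = 21 · 32 · 9 = 6048.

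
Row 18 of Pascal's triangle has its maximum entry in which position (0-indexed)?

C(18,i) is maximized at i = 18/2 = 9.

9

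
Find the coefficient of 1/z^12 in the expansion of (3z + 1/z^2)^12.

40095

General term: C(12,j)·(3z)^j·(1/z^2)^(12-j), with z-exponent 1j − 2(12−j) = 3j − 24.
Set 3j − 24 = -12: j = 4.
C(12,4) = 495; 3^4 = 81; 1^8 = 1.
Coefficient = 495 · 81 · 1 = 40095.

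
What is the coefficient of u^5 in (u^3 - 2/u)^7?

560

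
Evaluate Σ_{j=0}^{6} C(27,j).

397594

1 + 27 + 351 + 2925 + 17550 + 80730 + 296010 = 397594.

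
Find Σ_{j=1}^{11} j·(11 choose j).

11264

Since j·C(11,j) = 11·C(10,j−1), the sum is 11·2^10 = 11·1024 = 11264.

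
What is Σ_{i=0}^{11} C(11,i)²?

705432

By Vandermonde's identity, Σ C(11,i)² = C(22,11) = 705432.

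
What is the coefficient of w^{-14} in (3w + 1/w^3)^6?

General term: C(6,j)·(3w)^j·(1/w^3)^(6-j), with w-exponent 1j − 3(6−j) = 4j − 18.
Set 4j − 18 = -14: j = 1.
C(6,1) = 6; 3^1 = 3; 1^5 = 1.
Coefficient = 6 · 3 · 1 = 18.

18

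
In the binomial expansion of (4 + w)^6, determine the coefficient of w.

6144

The general term is C(6,j)·(4)^j·(w)^(6-j); the w^1 term has j = 5.
C(6,5) = 6.
Coefficient = C(6,5) · 4^5 = 6 · 1024 = 6144.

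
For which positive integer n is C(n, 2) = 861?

n(n−1)/2 = 861 ⇒ n(n−1) = 1722. Since 42·41 = 1722, n = 42.

42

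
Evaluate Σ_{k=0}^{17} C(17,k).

Setting x = 1 in (1+x)^17 gives Σ C(17,k) = 2^17 = 131072.

131072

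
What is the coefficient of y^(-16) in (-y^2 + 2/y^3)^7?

-448

General term: C(7,j)·(-y^2)^j·(2/y^3)^(7-j), with y-exponent 2j − 3(7−j) = 5j − 21.
Set 5j − 21 = -16: j = 1.
C(7,1) = 7; (-1)^1 = -1; 2^6 = 64.
Coefficient = 7 · (-1) · 64 = -448.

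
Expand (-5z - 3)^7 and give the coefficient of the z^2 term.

-127575

The general term is C(7,j)·(-5z)^j·(-3)^(7-j); the z^2 term has j = 2.
C(7,2) = 21.
Coefficient = C(7,2) · (-5)^2 · (-3)^5 = 21 · 25 · (-243) = -127575.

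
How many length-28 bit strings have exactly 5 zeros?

Choose the 5 positions: C(28,5) = 98280.

98280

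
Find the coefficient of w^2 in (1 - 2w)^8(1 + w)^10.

Coefficient of w^2 = Σ_{j} C(8,j)·(-2)^j·C(10,2-j)·1^(2-j) for j from 0 to 2.
= 45 + (-160) + 112 = -3.

-3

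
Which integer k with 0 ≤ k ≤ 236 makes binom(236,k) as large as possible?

118

C(236,k) is maximized at k = 236/2 = 118.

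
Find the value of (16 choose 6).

8008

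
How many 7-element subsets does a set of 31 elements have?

C(31,7) = (31·30·29·28·27·26·25) / 7! = 13253058000 / 5040 = 2629575.

2629575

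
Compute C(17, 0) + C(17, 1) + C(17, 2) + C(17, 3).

1 + 17 + 136 + 680 = 834.

834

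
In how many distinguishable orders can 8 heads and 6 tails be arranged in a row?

3003

Choose positions for the heads: C(14,8) = 3003.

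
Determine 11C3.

C(11,3) = (11·10·9) / 3! = 990 / 6 = 165.

165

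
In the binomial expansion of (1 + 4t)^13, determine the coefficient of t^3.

The general term is C(13,j)·(1)^j·(4t)^(13-j); the t^3 term has j = 10.
C(13,10) = 286.
Coefficient = C(13,10) · 4^3 = 286 · 64 = 18304.

18304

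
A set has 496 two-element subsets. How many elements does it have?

n(n−1)/2 = 496 ⇒ n(n−1) = 992. Since 32·31 = 992, n = 32.

32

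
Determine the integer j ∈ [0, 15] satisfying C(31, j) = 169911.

C(31,j) increases on 0 ≤ j ≤ 15. C(31,4) = 31465 and C(31,5) = 169911, so j = 5.

5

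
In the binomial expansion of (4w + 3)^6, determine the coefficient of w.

5832

The general term is C(6,j)·(4w)^j·(3)^(6-j); the w^1 term has j = 1.
C(6,1) = 6.
Coefficient = C(6,1) · 4^1 · 3^5 = 6 · 4 · 243 = 5832.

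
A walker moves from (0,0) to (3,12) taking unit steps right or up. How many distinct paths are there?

Each path is a sequence of 15 steps with 3 rights: C(15,3) = 455.

455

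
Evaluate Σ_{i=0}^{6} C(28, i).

1 + 28 + 378 + 3276 + 20475 + 98280 + 376740 = 499178.

499178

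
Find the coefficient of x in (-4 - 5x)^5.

-6400

The general term is C(5,j)·(-4)^j·(-5x)^(5-j); the x^1 term has j = 4.
C(5,4) = 5.
Coefficient = C(5,4) · (-4)^4 · (-5)^1 = 5 · 256 · (-5) = -6400.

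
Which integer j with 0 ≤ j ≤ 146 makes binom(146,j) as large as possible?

73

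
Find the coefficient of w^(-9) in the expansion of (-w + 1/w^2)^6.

-6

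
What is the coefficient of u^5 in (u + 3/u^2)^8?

24

General term: C(8,j)·(u)^j·(3/u^2)^(8-j), with u-exponent 1j − 2(8−j) = 3j − 16.
Set 3j − 16 = 5: j = 7.
C(8,7) = 8; 1^7 = 1; 3^1 = 3.
Coefficient = 8 · 1 · 3 = 24.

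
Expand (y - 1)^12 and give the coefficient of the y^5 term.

The general term is C(12,j)·(y)^j·(-1)^(12-j); the y^5 term has j = 5.
C(12,5) = 792.
Coefficient = C(12,5) · (-1)^7 = 792 · (-1) = -792.

-792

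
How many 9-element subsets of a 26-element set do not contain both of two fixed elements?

2778446

All 9-subsets: C(26,9) = 3124550. Those containing both fixed elements: C(24,7) = 346104.
3124550 − 346104 = 2778446.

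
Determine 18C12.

18564

C(18,12) = C(18,6) by symmetry.
C(18,6) = (18·17·16·15·14·13) / 6! = 13366080 / 720 = 18564.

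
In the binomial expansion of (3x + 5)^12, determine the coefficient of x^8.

2029809375

The general term is C(12,j)·(3x)^j·(5)^(12-j); the x^8 term has j = 8.
C(12,8) = 495.
Coefficient = C(12,8) · 3^8 · 5^4 = 495 · 6561 · 625 = 2029809375.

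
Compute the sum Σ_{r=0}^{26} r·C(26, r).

Since r·C(26,r) = 26·C(25,r−1), the sum is 26·2^25 = 26·33554432 = 872415232.

872415232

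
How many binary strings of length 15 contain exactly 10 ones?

3003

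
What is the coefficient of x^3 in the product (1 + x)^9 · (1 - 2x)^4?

-20

Coefficient of x^3 = Σ_{j} C(9,j)·1^j·C(4,3-j)·(-2)^(3-j) for j from 0 to 3.
= (-32) + 216 + (-288) + 84 = -20.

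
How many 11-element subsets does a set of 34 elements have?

C(34,11) = (34·33·32·31·30·29·28·27·26·25·24) / 11! = 11420107066368000 / 39916800 = 286097760.

286097760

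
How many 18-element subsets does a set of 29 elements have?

34597290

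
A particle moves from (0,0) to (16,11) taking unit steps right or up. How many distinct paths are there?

Each path is a sequence of 27 steps with 16 rights: C(27,16) = 13037895.

13037895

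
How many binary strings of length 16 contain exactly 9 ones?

11440

Choose the 9 positions: C(16,9) = 11440.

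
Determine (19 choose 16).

969

C(19,16) = C(19,3) by symmetry.
C(19,3) = (19·18·17) / 3! = 5814 / 6 = 969.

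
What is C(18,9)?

C(18,9) = (18·17·16·15·14·13·12·11·10) / 9! = 17643225600 / 362880 = 48620.

48620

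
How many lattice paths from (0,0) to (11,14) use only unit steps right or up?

4457400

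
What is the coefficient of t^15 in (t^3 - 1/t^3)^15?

-3003

General term: C(15,j)·(t^3)^j·(-1/t^3)^(15-j), with t-exponent 3j − 3(15−j) = 6j − 45.
Set 6j − 45 = 15: j = 10.
C(15,10) = 3003; 1^10 = 1; (-1)^5 = -1.
Coefficient = 3003 · 1 · (-1) = -3003.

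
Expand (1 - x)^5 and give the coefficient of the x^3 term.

The general term is C(5,j)·(1)^j·(-x)^(5-j); the x^3 term has j = 2.
C(5,2) = 10.
Coefficient = C(5,2) · (-1)^3 = 10 · (-1) = -10.

-10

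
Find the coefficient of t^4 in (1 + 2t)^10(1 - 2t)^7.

0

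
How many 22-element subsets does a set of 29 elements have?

1560780

C(29,22) = C(29,7) by symmetry.
C(29,7) = (29·28·27·26·25·24·23) / 7! = 7866331200 / 5040 = 1560780.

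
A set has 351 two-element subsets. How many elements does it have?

n(n−1)/2 = 351 ⇒ n(n−1) = 702. Since 27·26 = 702, n = 27.

27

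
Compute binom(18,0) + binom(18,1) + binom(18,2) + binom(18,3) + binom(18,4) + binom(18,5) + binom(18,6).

1 + 18 + 153 + 816 + 3060 + 8568 + 18564 = 31180.

31180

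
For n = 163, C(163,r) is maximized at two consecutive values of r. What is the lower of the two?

For odd n = 163, C(163,r) peaks at r = (n−1)/2 and (n+1)/2; the lower is 81.

81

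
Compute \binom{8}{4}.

C(8,4) = (8·7·6·5) / 4! = 1680 / 24 = 70.

70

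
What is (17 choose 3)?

680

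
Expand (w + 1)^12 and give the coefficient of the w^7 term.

792

The general term is C(12,j)·(w)^j·(1)^(12-j); the w^7 term has j = 7.
C(12,7) = 792.
Coefficient = C(12,7) = 792.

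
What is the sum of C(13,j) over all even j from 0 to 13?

4096

Even-j terms of row 13 sum to 2^12 = 4096.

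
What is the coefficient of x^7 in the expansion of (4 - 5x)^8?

-2500000

The general term is C(8,j)·(4)^j·(-5x)^(8-j); the x^7 term has j = 1.
C(8,1) = 8.
Coefficient = C(8,1) · 4^1 · (-5)^7 = 8 · 4 · (-78125) = -2500000.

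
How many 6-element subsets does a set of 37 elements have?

2324784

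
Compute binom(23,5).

33649

C(23,5) = (23·22·21·20·19) / 5! = 4037880 / 120 = 33649.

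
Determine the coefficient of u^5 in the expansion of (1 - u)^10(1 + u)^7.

Coefficient of u^5 = Σ_{j} C(10,j)·(-1)^j·C(7,5-j)·1^(5-j) for j from 0 to 5.
= 21 + (-350) + 1575 + (-2520) + 1470 + (-252) = -56.

-56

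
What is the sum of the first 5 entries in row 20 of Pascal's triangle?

1 + 20 + 190 + 1140 + 4845 = 6196.

6196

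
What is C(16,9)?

C(16,9) = C(16,7) by symmetry.
C(16,7) = (16·15·14·13·12·11·10) / 7! = 57657600 / 5040 = 11440.

11440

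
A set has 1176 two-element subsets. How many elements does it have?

49

n(n−1)/2 = 1176 ⇒ n(n−1) = 2352. Since 49·48 = 2352, n = 49.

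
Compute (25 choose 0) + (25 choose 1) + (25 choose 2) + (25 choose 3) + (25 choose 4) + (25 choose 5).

1 + 25 + 300 + 2300 + 12650 + 53130 = 68406.

68406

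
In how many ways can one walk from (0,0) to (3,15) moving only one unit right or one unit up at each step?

816

Each path is a sequence of 18 steps with 3 rights: C(18,3) = 816.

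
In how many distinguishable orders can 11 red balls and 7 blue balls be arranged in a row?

31824

Choose positions for the red balls: C(18,11) = 31824.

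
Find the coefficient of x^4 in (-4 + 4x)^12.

The general term is C(12,j)·(-4)^j·(4x)^(12-j); the x^4 term has j = 8.
C(12,8) = 495.
Coefficient = C(12,8) · (-4)^8 · 4^4 = 495 · 65536 · 256 = 8304721920.

8304721920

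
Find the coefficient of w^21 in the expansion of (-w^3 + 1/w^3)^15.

General term: C(15,j)·(-w^3)^j·(1/w^3)^(15-j), with w-exponent 3j − 3(15−j) = 6j − 45.
Set 6j − 45 = 21: j = 11.
C(15,11) = 1365; (-1)^11 = -1; 1^4 = 1.
Coefficient = 1365 · (-1) · 1 = -1365.

-1365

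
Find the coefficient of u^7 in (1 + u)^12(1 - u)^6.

144

Coefficient of u^7 = Σ_{j} C(12,j)·1^j·C(6,7-j)·(-1)^(7-j) for j from 1 to 7.
= 12 + (-396) + 3300 + (-9900) + 11880 + (-5544) + 792 = 144.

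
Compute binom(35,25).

183579396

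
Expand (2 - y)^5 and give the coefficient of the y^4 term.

10

The general term is C(5,j)·(2)^j·(-y)^(5-j); the y^4 term has j = 1.
C(5,1) = 5.
Coefficient = C(5,1) · 2^1 = 5 · 2 = 10.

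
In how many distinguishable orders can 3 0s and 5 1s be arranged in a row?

56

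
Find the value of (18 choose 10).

43758

C(18,10) = C(18,8) by symmetry.
C(18,8) = (18·17·16·15·14·13·12·11) / 8! = 1764322560 / 40320 = 43758.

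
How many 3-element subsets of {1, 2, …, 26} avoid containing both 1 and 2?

All 3-subsets: C(26,3) = 2600. Those containing both fixed elements: C(24,1) = 24.
2600 − 24 = 2576.

2576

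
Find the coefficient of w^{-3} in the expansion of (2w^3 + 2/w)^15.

General term: C(15,j)·(2w^3)^j·(2/w)^(15-j), with w-exponent 3j − 1(15−j) = 4j − 15.
Set 4j − 15 = -3: j = 3.
C(15,3) = 455; 2^3 = 8; 2^12 = 4096.
Coefficient = 455 · 8 · 4096 = 14909440.

14909440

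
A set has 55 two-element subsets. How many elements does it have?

n(n−1)/2 = 55 ⇒ n(n−1) = 110. Since 11·10 = 110, n = 11.

11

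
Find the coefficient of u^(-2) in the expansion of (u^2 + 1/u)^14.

General term: C(14,j)·(u^2)^j·(1/u)^(14-j), with u-exponent 2j − 1(14−j) = 3j − 14.
Set 3j − 14 = -2: j = 4.
C(14,4) = 1001; 1^4 = 1; 1^10 = 1.
Coefficient = 1001 · 1 · 1 = 1001.

1001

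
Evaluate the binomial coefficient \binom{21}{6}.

C(21,6) = (21·20·19·18·17·16) / 6! = 39070080 / 720 = 54264.

54264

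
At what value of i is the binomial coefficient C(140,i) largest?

70

C(140,i) is maximized at i = 140/2 = 70.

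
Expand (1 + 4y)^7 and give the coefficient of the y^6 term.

28672

The general term is C(7,j)·(1)^j·(4y)^(7-j); the y^6 term has j = 1.
C(7,1) = 7.
Coefficient = C(7,1) · 4^6 = 7 · 4096 = 28672.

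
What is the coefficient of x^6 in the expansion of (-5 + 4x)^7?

The general term is C(7,j)·(-5)^j·(4x)^(7-j); the x^6 term has j = 1.
C(7,1) = 7.
Coefficient = C(7,1) · (-5)^1 · 4^6 = 7 · (-5) · 4096 = -143360.

-143360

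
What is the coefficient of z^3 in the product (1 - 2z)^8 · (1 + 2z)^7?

56

Coefficient of z^3 = Σ_{j} C(8,j)·(-2)^j·C(7,3-j)·2^(3-j) for j from 0 to 3.
= 280 + (-1344) + 1568 + (-448) = 56.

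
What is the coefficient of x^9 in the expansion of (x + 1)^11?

55

The general term is C(11,j)·(x)^j·(1)^(11-j); the x^9 term has j = 9.
C(11,9) = 55.
Coefficient = C(11,9) = 55.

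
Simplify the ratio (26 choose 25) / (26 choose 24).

C(n,k+1)/C(n,k) = (n−k)/(k+1) = (26−24)/(24+1) = 2/25.

2/25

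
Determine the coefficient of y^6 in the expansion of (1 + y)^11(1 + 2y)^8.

Coefficient of y^6 = Σ_{j} C(11,j)·1^j·C(8,6-j)·2^(6-j) for j from 0 to 6.
= 1792 + 19712 + 61600 + 73920 + 36960 + 7392 + 462 = 201838.

201838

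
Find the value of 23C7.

C(23,7) = (23·22·21·20·19·18·17) / 7! = 1235591280 / 5040 = 245157.

245157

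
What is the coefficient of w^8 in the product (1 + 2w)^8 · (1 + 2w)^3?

42240

Coefficient of w^8 = Σ_{j} C(8,j)·2^j·C(3,8-j)·2^(8-j) for j from 5 to 8.
= 14336 + 21504 + 6144 + 256 = 42240.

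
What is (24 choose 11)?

2496144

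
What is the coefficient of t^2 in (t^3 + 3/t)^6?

General term: C(6,j)·(t^3)^j·(3/t)^(6-j), with t-exponent 3j − 1(6−j) = 4j − 6.
Set 4j − 6 = 2: j = 2.
C(6,2) = 15; 1^2 = 1; 3^4 = 81.
Coefficient = 15 · 1 · 81 = 1215.

1215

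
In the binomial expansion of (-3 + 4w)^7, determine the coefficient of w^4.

-241920

The general term is C(7,j)·(-3)^j·(4w)^(7-j); the w^4 term has j = 3.
C(7,3) = 35.
Coefficient = C(7,3) · (-3)^3 · 4^4 = 35 · (-27) · 256 = -241920.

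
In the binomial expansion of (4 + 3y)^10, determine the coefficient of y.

7864320

The general term is C(10,j)·(4)^j·(3y)^(10-j); the y^1 term has j = 9.
C(10,9) = 10.
Coefficient = C(10,9) · 4^9 · 3^1 = 10 · 262144 · 3 = 7864320.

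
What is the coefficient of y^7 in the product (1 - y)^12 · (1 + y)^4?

-88

Coefficient of y^7 = Σ_{j} C(12,j)·(-1)^j·C(4,7-j)·1^(7-j) for j from 3 to 7.
= (-220) + 1980 + (-4752) + 3696 + (-792) = -88.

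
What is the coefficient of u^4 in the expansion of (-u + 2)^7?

280

The general term is C(7,j)·(-u)^j·(2)^(7-j); the u^4 term has j = 4.
C(7,4) = 35.
Coefficient = C(7,4) · 2^3 = 35 · 8 = 280.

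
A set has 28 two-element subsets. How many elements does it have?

8

n(n−1)/2 = 28 ⇒ n(n−1) = 56. Since 8·7 = 56, n = 8.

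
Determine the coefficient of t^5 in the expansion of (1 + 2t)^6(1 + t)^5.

Coefficient of t^5 = Σ_{j} C(6,j)·2^j·C(5,5-j)·1^(5-j) for j from 0 to 5.
= 1 + 60 + 600 + 1600 + 1200 + 192 = 3653.

3653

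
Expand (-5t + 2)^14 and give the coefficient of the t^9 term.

-125125000000

The general term is C(14,j)·(-5t)^j·(2)^(14-j); the t^9 term has j = 9.
C(14,9) = 2002.
Coefficient = C(14,9) · (-5)^9 · 2^5 = 2002 · (-1953125) · 32 = -125125000000.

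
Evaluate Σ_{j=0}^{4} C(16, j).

1 + 16 + 120 + 560 + 1820 = 2517.

2517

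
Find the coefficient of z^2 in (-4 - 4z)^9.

-9437184

The general term is C(9,j)·(-4)^j·(-4z)^(9-j); the z^2 term has j = 7.
C(9,7) = 36.
Coefficient = C(9,7) · (-4)^7 · (-4)^2 = 36 · (-16384) · 16 = -9437184.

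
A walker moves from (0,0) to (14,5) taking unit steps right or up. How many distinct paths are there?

11628

Each path is a sequence of 19 steps with 14 rights: C(19,14) = 11628.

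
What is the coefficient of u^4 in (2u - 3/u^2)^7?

General term: C(7,j)·(2u)^j·(-3/u^2)^(7-j), with u-exponent 1j − 2(7−j) = 3j − 14.
Set 3j − 14 = 4: j = 6.
C(7,6) = 7; 2^6 = 64; (-3)^1 = -3.
Coefficient = 7 · 64 · (-3) = -1344.

-1344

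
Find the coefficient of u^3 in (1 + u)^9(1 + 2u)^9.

Coefficient of u^3 = Σ_{j} C(9,j)·1^j·C(9,3-j)·2^(3-j) for j from 0 to 3.
= 672 + 1296 + 648 + 84 = 2700.

2700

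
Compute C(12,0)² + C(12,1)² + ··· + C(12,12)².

Σ C(12,k)² is the coefficient of x^12 in (1+x)^12(1+x)^12 = (1+x)^24, i.e. C(24,12) = 2704156.

2704156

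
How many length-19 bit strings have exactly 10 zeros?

Choose the 10 positions: C(19,10) = 92378.

92378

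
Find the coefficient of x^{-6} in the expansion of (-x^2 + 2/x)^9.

-2304

General term: C(9,j)·(-x^2)^j·(2/x)^(9-j), with x-exponent 2j − 1(9−j) = 3j − 9.
Set 3j − 9 = -6: j = 1.
C(9,1) = 9; (-1)^1 = -1; 2^8 = 256.
Coefficient = 9 · (-1) · 256 = -2304.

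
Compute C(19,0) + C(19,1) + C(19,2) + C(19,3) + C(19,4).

5036

1 + 19 + 171 + 969 + 3876 = 5036.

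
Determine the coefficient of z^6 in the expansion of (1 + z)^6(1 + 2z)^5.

Coefficient of z^6 = Σ_{j} C(6,j)·1^j·C(5,6-j)·2^(6-j) for j from 1 to 6.
= 192 + 1200 + 1600 + 600 + 60 + 1 = 3653.

3653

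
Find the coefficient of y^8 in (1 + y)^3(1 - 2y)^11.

Coefficient of y^8 = Σ_{j} C(3,j)·1^j·C(11,8-j)·(-2)^(8-j) for j from 0 to 3.
= 42240 + (-126720) + 88704 + (-14784) = -10560.

-10560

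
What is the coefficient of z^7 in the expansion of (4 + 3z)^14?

The general term is C(14,j)·(4)^j·(3z)^(14-j); the z^7 term has j = 7.
C(14,7) = 3432.
Coefficient = C(14,7) · 4^7 · 3^7 = 3432 · 16384 · 2187 = 122974765056.

122974765056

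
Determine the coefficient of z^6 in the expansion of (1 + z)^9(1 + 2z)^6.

Coefficient of z^6 = Σ_{j} C(9,j)·1^j·C(6,6-j)·2^(6-j) for j from 0 to 6.
= 64 + 1728 + 8640 + 13440 + 7560 + 1512 + 84 = 33028.

33028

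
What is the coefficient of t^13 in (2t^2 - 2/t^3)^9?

-4608

General term: C(9,j)·(2t^2)^j·(-2/t^3)^(9-j), with t-exponent 2j − 3(9−j) = 5j − 27.
Set 5j − 27 = 13: j = 8.
C(9,8) = 9; 2^8 = 256; (-2)^1 = -2.
Coefficient = 9 · 256 · (-2) = -4608.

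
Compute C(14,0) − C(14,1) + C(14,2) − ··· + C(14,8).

The partial alternating sum Σ_{k=0}^{8} (−1)^k C(14,k) = (−1)^8 C(13,8) = 1287.

1287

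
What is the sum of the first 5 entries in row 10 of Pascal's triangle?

386

1 + 10 + 45 + 120 + 210 = 386.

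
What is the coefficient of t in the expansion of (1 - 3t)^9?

-27

The general term is C(9,j)·(1)^j·(-3t)^(9-j); the t^1 term has j = 8.
C(9,8) = 9.
Coefficient = C(9,8) · (-3)^1 = 9 · (-3) = -27.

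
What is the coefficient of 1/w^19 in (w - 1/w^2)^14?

-364

General term: C(14,j)·(w)^j·(-1/w^2)^(14-j), with w-exponent 1j − 2(14−j) = 3j − 28.
Set 3j − 28 = -19: j = 3.
C(14,3) = 364; 1^3 = 1; (-1)^11 = -1.
Coefficient = 364 · 1 · (-1) = -364.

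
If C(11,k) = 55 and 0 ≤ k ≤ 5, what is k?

C(11,k) increases on 0 ≤ k ≤ 5. C(11,1) = 11 and C(11,2) = 55, so k = 2.

2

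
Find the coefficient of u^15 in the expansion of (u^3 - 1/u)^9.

-84

General term: C(9,j)·(u^3)^j·(-1/u)^(9-j), with u-exponent 3j − 1(9−j) = 4j − 9.
Set 4j − 9 = 15: j = 6.
C(9,6) = 84; 1^6 = 1; (-1)^3 = -1.
Coefficient = 84 · 1 · (-1) = -84.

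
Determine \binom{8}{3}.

C(8,3) = (8·7·6) / 3! = 336 / 6 = 56.

56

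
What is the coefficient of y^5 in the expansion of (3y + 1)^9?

The general term is C(9,j)·(3y)^j·(1)^(9-j); the y^5 term has j = 5.
C(9,5) = 126.
Coefficient = C(9,5) · 3^5 = 126 · 243 = 30618.

30618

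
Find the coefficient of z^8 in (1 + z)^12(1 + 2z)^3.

Coefficient of z^8 = Σ_{j} C(12,j)·1^j·C(3,8-j)·2^(8-j) for j from 5 to 8.
= 6336 + 11088 + 4752 + 495 = 22671.

22671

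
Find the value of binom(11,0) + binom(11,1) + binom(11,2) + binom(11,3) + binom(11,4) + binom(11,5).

1 + 11 + 55 + 165 + 330 + 462 = 1024.

1024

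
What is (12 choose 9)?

220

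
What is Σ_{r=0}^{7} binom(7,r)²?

Σ C(7,r)² is the coefficient of x^7 in (1+x)^7(1+x)^7 = (1+x)^14, i.e. C(14,7) = 3432.

3432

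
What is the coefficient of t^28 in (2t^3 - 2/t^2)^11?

-22528

General term: C(11,j)·(2t^3)^j·(-2/t^2)^(11-j), with t-exponent 3j − 2(11−j) = 5j − 22.
Set 5j − 22 = 28: j = 10.
C(11,10) = 11; 2^10 = 1024; (-2)^1 = -2.
Coefficient = 11 · 1024 · (-2) = -22528.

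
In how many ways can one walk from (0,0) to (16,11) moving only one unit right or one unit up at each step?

13037895

Each path is a sequence of 27 steps with 16 rights: C(27,16) = 13037895.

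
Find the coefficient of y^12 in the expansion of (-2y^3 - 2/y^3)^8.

General term: C(8,j)·(-2y^3)^j·(-2/y^3)^(8-j), with y-exponent 3j − 3(8−j) = 6j − 24.
Set 6j − 24 = 12: j = 6.
C(8,6) = 28; (-2)^6 = 64; (-2)^2 = 4.
Coefficient = 28 · 64 · 4 = 7168.

7168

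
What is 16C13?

560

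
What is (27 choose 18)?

4686825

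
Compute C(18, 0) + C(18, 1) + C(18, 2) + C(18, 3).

988

1 + 18 + 153 + 816 = 988.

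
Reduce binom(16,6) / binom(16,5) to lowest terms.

11/6

C(n,k+1)/C(n,k) = (n−k)/(k+1) = (16−5)/(5+1) = 11/6.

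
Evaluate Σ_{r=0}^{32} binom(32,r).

Setting x = 1 in (1+x)^32 gives Σ C(32,r) = 2^32 = 4294967296.

4294967296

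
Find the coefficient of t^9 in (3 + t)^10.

The general term is C(10,j)·(3)^j·(t)^(10-j); the t^9 term has j = 1.
C(10,1) = 10.
Coefficient = C(10,1) · 3^1 = 10 · 3 = 30.

30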